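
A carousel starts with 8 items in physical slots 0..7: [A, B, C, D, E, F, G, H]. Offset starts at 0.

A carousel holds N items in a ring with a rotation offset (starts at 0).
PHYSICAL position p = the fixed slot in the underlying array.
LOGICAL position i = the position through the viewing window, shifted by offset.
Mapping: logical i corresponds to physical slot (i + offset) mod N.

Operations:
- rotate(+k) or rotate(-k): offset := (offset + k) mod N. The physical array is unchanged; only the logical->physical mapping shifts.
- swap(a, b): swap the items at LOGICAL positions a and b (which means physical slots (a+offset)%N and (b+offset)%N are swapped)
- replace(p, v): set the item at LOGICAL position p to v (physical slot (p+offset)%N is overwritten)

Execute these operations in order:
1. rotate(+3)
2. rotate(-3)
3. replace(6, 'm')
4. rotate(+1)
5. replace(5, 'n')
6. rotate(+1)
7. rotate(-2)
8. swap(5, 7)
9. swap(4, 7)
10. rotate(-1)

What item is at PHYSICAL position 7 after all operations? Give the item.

Answer: E

Derivation:
After op 1 (rotate(+3)): offset=3, physical=[A,B,C,D,E,F,G,H], logical=[D,E,F,G,H,A,B,C]
After op 2 (rotate(-3)): offset=0, physical=[A,B,C,D,E,F,G,H], logical=[A,B,C,D,E,F,G,H]
After op 3 (replace(6, 'm')): offset=0, physical=[A,B,C,D,E,F,m,H], logical=[A,B,C,D,E,F,m,H]
After op 4 (rotate(+1)): offset=1, physical=[A,B,C,D,E,F,m,H], logical=[B,C,D,E,F,m,H,A]
After op 5 (replace(5, 'n')): offset=1, physical=[A,B,C,D,E,F,n,H], logical=[B,C,D,E,F,n,H,A]
After op 6 (rotate(+1)): offset=2, physical=[A,B,C,D,E,F,n,H], logical=[C,D,E,F,n,H,A,B]
After op 7 (rotate(-2)): offset=0, physical=[A,B,C,D,E,F,n,H], logical=[A,B,C,D,E,F,n,H]
After op 8 (swap(5, 7)): offset=0, physical=[A,B,C,D,E,H,n,F], logical=[A,B,C,D,E,H,n,F]
After op 9 (swap(4, 7)): offset=0, physical=[A,B,C,D,F,H,n,E], logical=[A,B,C,D,F,H,n,E]
After op 10 (rotate(-1)): offset=7, physical=[A,B,C,D,F,H,n,E], logical=[E,A,B,C,D,F,H,n]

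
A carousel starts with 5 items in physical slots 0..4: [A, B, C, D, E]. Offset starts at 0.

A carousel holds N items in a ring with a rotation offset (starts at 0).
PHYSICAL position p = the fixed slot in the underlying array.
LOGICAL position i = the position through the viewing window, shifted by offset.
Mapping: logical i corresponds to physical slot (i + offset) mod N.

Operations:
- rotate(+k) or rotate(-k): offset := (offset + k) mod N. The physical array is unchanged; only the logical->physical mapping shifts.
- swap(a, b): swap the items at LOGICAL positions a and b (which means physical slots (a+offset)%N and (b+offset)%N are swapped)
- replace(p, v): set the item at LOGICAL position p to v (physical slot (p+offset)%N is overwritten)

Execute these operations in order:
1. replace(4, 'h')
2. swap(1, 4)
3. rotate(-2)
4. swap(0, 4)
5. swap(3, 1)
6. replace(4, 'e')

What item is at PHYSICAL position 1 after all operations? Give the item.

Answer: B

Derivation:
After op 1 (replace(4, 'h')): offset=0, physical=[A,B,C,D,h], logical=[A,B,C,D,h]
After op 2 (swap(1, 4)): offset=0, physical=[A,h,C,D,B], logical=[A,h,C,D,B]
After op 3 (rotate(-2)): offset=3, physical=[A,h,C,D,B], logical=[D,B,A,h,C]
After op 4 (swap(0, 4)): offset=3, physical=[A,h,D,C,B], logical=[C,B,A,h,D]
After op 5 (swap(3, 1)): offset=3, physical=[A,B,D,C,h], logical=[C,h,A,B,D]
After op 6 (replace(4, 'e')): offset=3, physical=[A,B,e,C,h], logical=[C,h,A,B,e]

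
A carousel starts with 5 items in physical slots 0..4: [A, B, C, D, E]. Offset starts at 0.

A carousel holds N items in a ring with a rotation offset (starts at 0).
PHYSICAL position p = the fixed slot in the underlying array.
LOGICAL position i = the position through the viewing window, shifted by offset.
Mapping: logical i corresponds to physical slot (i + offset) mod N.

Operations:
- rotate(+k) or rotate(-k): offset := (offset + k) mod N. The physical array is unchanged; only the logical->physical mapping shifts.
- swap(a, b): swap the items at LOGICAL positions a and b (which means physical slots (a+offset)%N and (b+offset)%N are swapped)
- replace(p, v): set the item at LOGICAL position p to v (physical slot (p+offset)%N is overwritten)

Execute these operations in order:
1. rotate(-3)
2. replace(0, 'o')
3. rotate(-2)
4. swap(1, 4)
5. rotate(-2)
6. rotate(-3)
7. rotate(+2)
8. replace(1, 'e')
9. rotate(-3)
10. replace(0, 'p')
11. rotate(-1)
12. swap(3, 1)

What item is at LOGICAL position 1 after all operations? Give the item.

After op 1 (rotate(-3)): offset=2, physical=[A,B,C,D,E], logical=[C,D,E,A,B]
After op 2 (replace(0, 'o')): offset=2, physical=[A,B,o,D,E], logical=[o,D,E,A,B]
After op 3 (rotate(-2)): offset=0, physical=[A,B,o,D,E], logical=[A,B,o,D,E]
After op 4 (swap(1, 4)): offset=0, physical=[A,E,o,D,B], logical=[A,E,o,D,B]
After op 5 (rotate(-2)): offset=3, physical=[A,E,o,D,B], logical=[D,B,A,E,o]
After op 6 (rotate(-3)): offset=0, physical=[A,E,o,D,B], logical=[A,E,o,D,B]
After op 7 (rotate(+2)): offset=2, physical=[A,E,o,D,B], logical=[o,D,B,A,E]
After op 8 (replace(1, 'e')): offset=2, physical=[A,E,o,e,B], logical=[o,e,B,A,E]
After op 9 (rotate(-3)): offset=4, physical=[A,E,o,e,B], logical=[B,A,E,o,e]
After op 10 (replace(0, 'p')): offset=4, physical=[A,E,o,e,p], logical=[p,A,E,o,e]
After op 11 (rotate(-1)): offset=3, physical=[A,E,o,e,p], logical=[e,p,A,E,o]
After op 12 (swap(3, 1)): offset=3, physical=[A,p,o,e,E], logical=[e,E,A,p,o]

Answer: E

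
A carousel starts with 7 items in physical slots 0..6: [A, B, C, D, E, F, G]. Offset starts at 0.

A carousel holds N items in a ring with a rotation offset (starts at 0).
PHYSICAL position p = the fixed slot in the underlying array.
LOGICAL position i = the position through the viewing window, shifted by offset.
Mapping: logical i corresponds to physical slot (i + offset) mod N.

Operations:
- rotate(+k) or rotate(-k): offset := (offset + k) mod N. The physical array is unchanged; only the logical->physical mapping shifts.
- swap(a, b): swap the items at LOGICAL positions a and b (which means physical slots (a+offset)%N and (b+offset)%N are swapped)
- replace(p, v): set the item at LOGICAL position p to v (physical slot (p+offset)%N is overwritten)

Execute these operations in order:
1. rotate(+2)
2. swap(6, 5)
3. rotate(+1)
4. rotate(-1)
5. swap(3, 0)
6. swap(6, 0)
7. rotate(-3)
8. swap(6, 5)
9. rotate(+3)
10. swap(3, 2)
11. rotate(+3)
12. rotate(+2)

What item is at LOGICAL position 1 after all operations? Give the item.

Answer: F

Derivation:
After op 1 (rotate(+2)): offset=2, physical=[A,B,C,D,E,F,G], logical=[C,D,E,F,G,A,B]
After op 2 (swap(6, 5)): offset=2, physical=[B,A,C,D,E,F,G], logical=[C,D,E,F,G,B,A]
After op 3 (rotate(+1)): offset=3, physical=[B,A,C,D,E,F,G], logical=[D,E,F,G,B,A,C]
After op 4 (rotate(-1)): offset=2, physical=[B,A,C,D,E,F,G], logical=[C,D,E,F,G,B,A]
After op 5 (swap(3, 0)): offset=2, physical=[B,A,F,D,E,C,G], logical=[F,D,E,C,G,B,A]
After op 6 (swap(6, 0)): offset=2, physical=[B,F,A,D,E,C,G], logical=[A,D,E,C,G,B,F]
After op 7 (rotate(-3)): offset=6, physical=[B,F,A,D,E,C,G], logical=[G,B,F,A,D,E,C]
After op 8 (swap(6, 5)): offset=6, physical=[B,F,A,D,C,E,G], logical=[G,B,F,A,D,C,E]
After op 9 (rotate(+3)): offset=2, physical=[B,F,A,D,C,E,G], logical=[A,D,C,E,G,B,F]
After op 10 (swap(3, 2)): offset=2, physical=[B,F,A,D,E,C,G], logical=[A,D,E,C,G,B,F]
After op 11 (rotate(+3)): offset=5, physical=[B,F,A,D,E,C,G], logical=[C,G,B,F,A,D,E]
After op 12 (rotate(+2)): offset=0, physical=[B,F,A,D,E,C,G], logical=[B,F,A,D,E,C,G]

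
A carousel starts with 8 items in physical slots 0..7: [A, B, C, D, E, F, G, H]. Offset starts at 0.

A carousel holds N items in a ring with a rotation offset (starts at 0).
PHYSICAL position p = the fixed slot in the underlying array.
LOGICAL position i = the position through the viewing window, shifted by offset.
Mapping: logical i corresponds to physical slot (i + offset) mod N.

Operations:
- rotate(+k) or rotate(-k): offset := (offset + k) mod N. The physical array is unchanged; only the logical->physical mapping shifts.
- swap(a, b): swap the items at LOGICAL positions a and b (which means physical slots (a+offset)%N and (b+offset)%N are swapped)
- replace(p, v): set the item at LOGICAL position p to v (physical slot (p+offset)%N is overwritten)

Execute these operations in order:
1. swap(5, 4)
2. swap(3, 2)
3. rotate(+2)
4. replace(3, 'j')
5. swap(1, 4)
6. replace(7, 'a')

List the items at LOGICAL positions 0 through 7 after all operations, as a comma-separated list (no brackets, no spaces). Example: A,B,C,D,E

After op 1 (swap(5, 4)): offset=0, physical=[A,B,C,D,F,E,G,H], logical=[A,B,C,D,F,E,G,H]
After op 2 (swap(3, 2)): offset=0, physical=[A,B,D,C,F,E,G,H], logical=[A,B,D,C,F,E,G,H]
After op 3 (rotate(+2)): offset=2, physical=[A,B,D,C,F,E,G,H], logical=[D,C,F,E,G,H,A,B]
After op 4 (replace(3, 'j')): offset=2, physical=[A,B,D,C,F,j,G,H], logical=[D,C,F,j,G,H,A,B]
After op 5 (swap(1, 4)): offset=2, physical=[A,B,D,G,F,j,C,H], logical=[D,G,F,j,C,H,A,B]
After op 6 (replace(7, 'a')): offset=2, physical=[A,a,D,G,F,j,C,H], logical=[D,G,F,j,C,H,A,a]

Answer: D,G,F,j,C,H,A,a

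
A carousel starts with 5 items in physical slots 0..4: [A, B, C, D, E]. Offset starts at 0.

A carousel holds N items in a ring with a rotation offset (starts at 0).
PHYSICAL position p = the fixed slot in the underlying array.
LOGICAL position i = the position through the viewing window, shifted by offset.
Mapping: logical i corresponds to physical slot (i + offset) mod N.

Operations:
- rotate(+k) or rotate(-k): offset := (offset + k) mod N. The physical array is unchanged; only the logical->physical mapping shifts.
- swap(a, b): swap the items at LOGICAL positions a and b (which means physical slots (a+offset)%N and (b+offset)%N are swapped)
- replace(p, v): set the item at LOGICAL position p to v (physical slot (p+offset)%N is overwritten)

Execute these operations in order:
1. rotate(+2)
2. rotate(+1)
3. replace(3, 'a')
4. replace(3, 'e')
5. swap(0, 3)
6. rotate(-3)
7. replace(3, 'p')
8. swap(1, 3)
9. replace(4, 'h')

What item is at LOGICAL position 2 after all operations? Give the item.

After op 1 (rotate(+2)): offset=2, physical=[A,B,C,D,E], logical=[C,D,E,A,B]
After op 2 (rotate(+1)): offset=3, physical=[A,B,C,D,E], logical=[D,E,A,B,C]
After op 3 (replace(3, 'a')): offset=3, physical=[A,a,C,D,E], logical=[D,E,A,a,C]
After op 4 (replace(3, 'e')): offset=3, physical=[A,e,C,D,E], logical=[D,E,A,e,C]
After op 5 (swap(0, 3)): offset=3, physical=[A,D,C,e,E], logical=[e,E,A,D,C]
After op 6 (rotate(-3)): offset=0, physical=[A,D,C,e,E], logical=[A,D,C,e,E]
After op 7 (replace(3, 'p')): offset=0, physical=[A,D,C,p,E], logical=[A,D,C,p,E]
After op 8 (swap(1, 3)): offset=0, physical=[A,p,C,D,E], logical=[A,p,C,D,E]
After op 9 (replace(4, 'h')): offset=0, physical=[A,p,C,D,h], logical=[A,p,C,D,h]

Answer: C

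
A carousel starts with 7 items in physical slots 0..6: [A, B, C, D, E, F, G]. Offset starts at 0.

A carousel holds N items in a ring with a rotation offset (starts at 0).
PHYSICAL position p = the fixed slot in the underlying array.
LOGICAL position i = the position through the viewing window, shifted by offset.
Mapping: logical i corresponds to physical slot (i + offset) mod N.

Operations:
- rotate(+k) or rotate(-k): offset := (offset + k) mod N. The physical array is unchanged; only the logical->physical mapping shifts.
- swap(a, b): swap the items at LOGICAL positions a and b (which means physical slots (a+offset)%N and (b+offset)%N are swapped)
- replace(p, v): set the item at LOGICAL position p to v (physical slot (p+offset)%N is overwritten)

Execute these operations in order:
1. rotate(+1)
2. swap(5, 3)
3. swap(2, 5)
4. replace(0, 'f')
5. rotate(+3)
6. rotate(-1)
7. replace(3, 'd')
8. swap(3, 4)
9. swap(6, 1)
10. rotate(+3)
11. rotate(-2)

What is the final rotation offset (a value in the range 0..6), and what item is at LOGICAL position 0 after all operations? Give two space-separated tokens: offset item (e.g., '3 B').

Answer: 4 C

Derivation:
After op 1 (rotate(+1)): offset=1, physical=[A,B,C,D,E,F,G], logical=[B,C,D,E,F,G,A]
After op 2 (swap(5, 3)): offset=1, physical=[A,B,C,D,G,F,E], logical=[B,C,D,G,F,E,A]
After op 3 (swap(2, 5)): offset=1, physical=[A,B,C,E,G,F,D], logical=[B,C,E,G,F,D,A]
After op 4 (replace(0, 'f')): offset=1, physical=[A,f,C,E,G,F,D], logical=[f,C,E,G,F,D,A]
After op 5 (rotate(+3)): offset=4, physical=[A,f,C,E,G,F,D], logical=[G,F,D,A,f,C,E]
After op 6 (rotate(-1)): offset=3, physical=[A,f,C,E,G,F,D], logical=[E,G,F,D,A,f,C]
After op 7 (replace(3, 'd')): offset=3, physical=[A,f,C,E,G,F,d], logical=[E,G,F,d,A,f,C]
After op 8 (swap(3, 4)): offset=3, physical=[d,f,C,E,G,F,A], logical=[E,G,F,A,d,f,C]
After op 9 (swap(6, 1)): offset=3, physical=[d,f,G,E,C,F,A], logical=[E,C,F,A,d,f,G]
After op 10 (rotate(+3)): offset=6, physical=[d,f,G,E,C,F,A], logical=[A,d,f,G,E,C,F]
After op 11 (rotate(-2)): offset=4, physical=[d,f,G,E,C,F,A], logical=[C,F,A,d,f,G,E]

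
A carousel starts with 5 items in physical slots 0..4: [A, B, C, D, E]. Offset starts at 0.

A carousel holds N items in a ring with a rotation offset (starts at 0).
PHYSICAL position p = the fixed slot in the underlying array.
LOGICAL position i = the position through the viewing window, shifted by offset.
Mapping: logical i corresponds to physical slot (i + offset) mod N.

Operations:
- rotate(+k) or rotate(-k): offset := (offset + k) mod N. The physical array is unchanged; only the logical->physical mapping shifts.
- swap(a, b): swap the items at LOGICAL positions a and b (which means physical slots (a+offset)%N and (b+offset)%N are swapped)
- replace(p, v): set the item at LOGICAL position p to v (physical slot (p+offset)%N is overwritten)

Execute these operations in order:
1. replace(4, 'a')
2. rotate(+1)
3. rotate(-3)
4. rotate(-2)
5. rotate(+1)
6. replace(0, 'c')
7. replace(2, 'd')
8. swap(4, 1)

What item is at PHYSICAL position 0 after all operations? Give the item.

After op 1 (replace(4, 'a')): offset=0, physical=[A,B,C,D,a], logical=[A,B,C,D,a]
After op 2 (rotate(+1)): offset=1, physical=[A,B,C,D,a], logical=[B,C,D,a,A]
After op 3 (rotate(-3)): offset=3, physical=[A,B,C,D,a], logical=[D,a,A,B,C]
After op 4 (rotate(-2)): offset=1, physical=[A,B,C,D,a], logical=[B,C,D,a,A]
After op 5 (rotate(+1)): offset=2, physical=[A,B,C,D,a], logical=[C,D,a,A,B]
After op 6 (replace(0, 'c')): offset=2, physical=[A,B,c,D,a], logical=[c,D,a,A,B]
After op 7 (replace(2, 'd')): offset=2, physical=[A,B,c,D,d], logical=[c,D,d,A,B]
After op 8 (swap(4, 1)): offset=2, physical=[A,D,c,B,d], logical=[c,B,d,A,D]

Answer: A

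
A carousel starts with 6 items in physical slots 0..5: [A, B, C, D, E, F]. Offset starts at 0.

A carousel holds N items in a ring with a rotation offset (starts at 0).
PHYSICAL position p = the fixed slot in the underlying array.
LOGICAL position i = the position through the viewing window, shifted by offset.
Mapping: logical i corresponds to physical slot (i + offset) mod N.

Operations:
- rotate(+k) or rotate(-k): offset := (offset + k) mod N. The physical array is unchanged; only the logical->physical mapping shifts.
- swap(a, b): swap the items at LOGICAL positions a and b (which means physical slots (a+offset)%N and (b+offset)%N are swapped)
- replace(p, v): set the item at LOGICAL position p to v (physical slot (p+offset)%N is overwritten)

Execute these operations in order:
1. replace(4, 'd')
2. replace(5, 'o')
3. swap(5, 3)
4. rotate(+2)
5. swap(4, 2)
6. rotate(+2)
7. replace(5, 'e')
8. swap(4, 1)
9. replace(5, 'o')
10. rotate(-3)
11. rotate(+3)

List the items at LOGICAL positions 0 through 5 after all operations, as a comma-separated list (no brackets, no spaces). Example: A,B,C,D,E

Answer: A,C,d,B,D,o

Derivation:
After op 1 (replace(4, 'd')): offset=0, physical=[A,B,C,D,d,F], logical=[A,B,C,D,d,F]
After op 2 (replace(5, 'o')): offset=0, physical=[A,B,C,D,d,o], logical=[A,B,C,D,d,o]
After op 3 (swap(5, 3)): offset=0, physical=[A,B,C,o,d,D], logical=[A,B,C,o,d,D]
After op 4 (rotate(+2)): offset=2, physical=[A,B,C,o,d,D], logical=[C,o,d,D,A,B]
After op 5 (swap(4, 2)): offset=2, physical=[d,B,C,o,A,D], logical=[C,o,A,D,d,B]
After op 6 (rotate(+2)): offset=4, physical=[d,B,C,o,A,D], logical=[A,D,d,B,C,o]
After op 7 (replace(5, 'e')): offset=4, physical=[d,B,C,e,A,D], logical=[A,D,d,B,C,e]
After op 8 (swap(4, 1)): offset=4, physical=[d,B,D,e,A,C], logical=[A,C,d,B,D,e]
After op 9 (replace(5, 'o')): offset=4, physical=[d,B,D,o,A,C], logical=[A,C,d,B,D,o]
After op 10 (rotate(-3)): offset=1, physical=[d,B,D,o,A,C], logical=[B,D,o,A,C,d]
After op 11 (rotate(+3)): offset=4, physical=[d,B,D,o,A,C], logical=[A,C,d,B,D,o]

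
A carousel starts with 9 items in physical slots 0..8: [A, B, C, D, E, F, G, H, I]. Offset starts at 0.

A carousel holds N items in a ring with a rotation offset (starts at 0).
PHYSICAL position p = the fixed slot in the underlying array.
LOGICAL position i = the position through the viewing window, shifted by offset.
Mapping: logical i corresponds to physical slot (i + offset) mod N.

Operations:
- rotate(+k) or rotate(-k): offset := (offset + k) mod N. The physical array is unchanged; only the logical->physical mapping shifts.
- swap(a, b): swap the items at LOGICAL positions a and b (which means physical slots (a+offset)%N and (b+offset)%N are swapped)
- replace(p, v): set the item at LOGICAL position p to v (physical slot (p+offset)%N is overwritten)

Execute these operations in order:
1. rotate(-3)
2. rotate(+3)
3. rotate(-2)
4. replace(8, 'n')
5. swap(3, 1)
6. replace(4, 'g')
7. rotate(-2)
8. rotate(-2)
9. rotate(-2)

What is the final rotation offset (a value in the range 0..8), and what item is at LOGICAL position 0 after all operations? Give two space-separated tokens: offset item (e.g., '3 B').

Answer: 1 I

Derivation:
After op 1 (rotate(-3)): offset=6, physical=[A,B,C,D,E,F,G,H,I], logical=[G,H,I,A,B,C,D,E,F]
After op 2 (rotate(+3)): offset=0, physical=[A,B,C,D,E,F,G,H,I], logical=[A,B,C,D,E,F,G,H,I]
After op 3 (rotate(-2)): offset=7, physical=[A,B,C,D,E,F,G,H,I], logical=[H,I,A,B,C,D,E,F,G]
After op 4 (replace(8, 'n')): offset=7, physical=[A,B,C,D,E,F,n,H,I], logical=[H,I,A,B,C,D,E,F,n]
After op 5 (swap(3, 1)): offset=7, physical=[A,I,C,D,E,F,n,H,B], logical=[H,B,A,I,C,D,E,F,n]
After op 6 (replace(4, 'g')): offset=7, physical=[A,I,g,D,E,F,n,H,B], logical=[H,B,A,I,g,D,E,F,n]
After op 7 (rotate(-2)): offset=5, physical=[A,I,g,D,E,F,n,H,B], logical=[F,n,H,B,A,I,g,D,E]
After op 8 (rotate(-2)): offset=3, physical=[A,I,g,D,E,F,n,H,B], logical=[D,E,F,n,H,B,A,I,g]
After op 9 (rotate(-2)): offset=1, physical=[A,I,g,D,E,F,n,H,B], logical=[I,g,D,E,F,n,H,B,A]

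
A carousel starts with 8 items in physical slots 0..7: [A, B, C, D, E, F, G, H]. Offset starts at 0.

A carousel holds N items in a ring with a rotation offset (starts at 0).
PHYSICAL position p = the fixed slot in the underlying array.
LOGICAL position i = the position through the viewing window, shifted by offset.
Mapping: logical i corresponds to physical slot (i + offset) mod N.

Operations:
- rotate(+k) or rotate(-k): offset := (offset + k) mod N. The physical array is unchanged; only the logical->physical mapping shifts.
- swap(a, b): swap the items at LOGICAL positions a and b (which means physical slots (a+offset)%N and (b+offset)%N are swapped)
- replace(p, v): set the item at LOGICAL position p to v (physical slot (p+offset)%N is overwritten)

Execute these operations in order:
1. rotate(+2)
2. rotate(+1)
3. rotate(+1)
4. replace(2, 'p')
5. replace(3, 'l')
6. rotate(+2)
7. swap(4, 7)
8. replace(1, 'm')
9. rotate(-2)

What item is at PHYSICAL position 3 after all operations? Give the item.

Answer: D

Derivation:
After op 1 (rotate(+2)): offset=2, physical=[A,B,C,D,E,F,G,H], logical=[C,D,E,F,G,H,A,B]
After op 2 (rotate(+1)): offset=3, physical=[A,B,C,D,E,F,G,H], logical=[D,E,F,G,H,A,B,C]
After op 3 (rotate(+1)): offset=4, physical=[A,B,C,D,E,F,G,H], logical=[E,F,G,H,A,B,C,D]
After op 4 (replace(2, 'p')): offset=4, physical=[A,B,C,D,E,F,p,H], logical=[E,F,p,H,A,B,C,D]
After op 5 (replace(3, 'l')): offset=4, physical=[A,B,C,D,E,F,p,l], logical=[E,F,p,l,A,B,C,D]
After op 6 (rotate(+2)): offset=6, physical=[A,B,C,D,E,F,p,l], logical=[p,l,A,B,C,D,E,F]
After op 7 (swap(4, 7)): offset=6, physical=[A,B,F,D,E,C,p,l], logical=[p,l,A,B,F,D,E,C]
After op 8 (replace(1, 'm')): offset=6, physical=[A,B,F,D,E,C,p,m], logical=[p,m,A,B,F,D,E,C]
After op 9 (rotate(-2)): offset=4, physical=[A,B,F,D,E,C,p,m], logical=[E,C,p,m,A,B,F,D]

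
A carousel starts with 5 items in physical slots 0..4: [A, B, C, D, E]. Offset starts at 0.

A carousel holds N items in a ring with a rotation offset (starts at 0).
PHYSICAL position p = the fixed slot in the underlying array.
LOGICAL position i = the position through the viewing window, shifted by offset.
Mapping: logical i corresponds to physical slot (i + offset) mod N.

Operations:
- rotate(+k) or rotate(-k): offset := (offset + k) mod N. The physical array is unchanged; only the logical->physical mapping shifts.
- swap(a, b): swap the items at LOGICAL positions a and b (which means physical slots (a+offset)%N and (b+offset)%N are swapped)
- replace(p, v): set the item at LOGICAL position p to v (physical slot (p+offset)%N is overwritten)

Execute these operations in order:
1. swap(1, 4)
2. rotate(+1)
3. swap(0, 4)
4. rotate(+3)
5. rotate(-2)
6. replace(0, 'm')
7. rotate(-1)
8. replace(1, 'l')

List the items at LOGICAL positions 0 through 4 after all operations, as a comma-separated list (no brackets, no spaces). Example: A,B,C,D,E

Answer: A,l,D,B,E

Derivation:
After op 1 (swap(1, 4)): offset=0, physical=[A,E,C,D,B], logical=[A,E,C,D,B]
After op 2 (rotate(+1)): offset=1, physical=[A,E,C,D,B], logical=[E,C,D,B,A]
After op 3 (swap(0, 4)): offset=1, physical=[E,A,C,D,B], logical=[A,C,D,B,E]
After op 4 (rotate(+3)): offset=4, physical=[E,A,C,D,B], logical=[B,E,A,C,D]
After op 5 (rotate(-2)): offset=2, physical=[E,A,C,D,B], logical=[C,D,B,E,A]
After op 6 (replace(0, 'm')): offset=2, physical=[E,A,m,D,B], logical=[m,D,B,E,A]
After op 7 (rotate(-1)): offset=1, physical=[E,A,m,D,B], logical=[A,m,D,B,E]
After op 8 (replace(1, 'l')): offset=1, physical=[E,A,l,D,B], logical=[A,l,D,B,E]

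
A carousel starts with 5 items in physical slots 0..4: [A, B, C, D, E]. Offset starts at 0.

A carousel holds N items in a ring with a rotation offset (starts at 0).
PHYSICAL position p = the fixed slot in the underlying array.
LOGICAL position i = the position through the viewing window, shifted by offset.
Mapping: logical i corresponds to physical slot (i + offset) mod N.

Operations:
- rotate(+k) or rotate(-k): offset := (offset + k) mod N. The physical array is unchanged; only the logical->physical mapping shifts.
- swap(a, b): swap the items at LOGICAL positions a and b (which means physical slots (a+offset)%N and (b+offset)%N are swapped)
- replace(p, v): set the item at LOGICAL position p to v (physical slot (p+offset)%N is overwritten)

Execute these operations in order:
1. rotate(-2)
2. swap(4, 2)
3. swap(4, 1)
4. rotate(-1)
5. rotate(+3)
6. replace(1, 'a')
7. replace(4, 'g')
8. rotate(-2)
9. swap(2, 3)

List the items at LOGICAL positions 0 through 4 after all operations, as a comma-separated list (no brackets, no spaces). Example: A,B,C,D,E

After op 1 (rotate(-2)): offset=3, physical=[A,B,C,D,E], logical=[D,E,A,B,C]
After op 2 (swap(4, 2)): offset=3, physical=[C,B,A,D,E], logical=[D,E,C,B,A]
After op 3 (swap(4, 1)): offset=3, physical=[C,B,E,D,A], logical=[D,A,C,B,E]
After op 4 (rotate(-1)): offset=2, physical=[C,B,E,D,A], logical=[E,D,A,C,B]
After op 5 (rotate(+3)): offset=0, physical=[C,B,E,D,A], logical=[C,B,E,D,A]
After op 6 (replace(1, 'a')): offset=0, physical=[C,a,E,D,A], logical=[C,a,E,D,A]
After op 7 (replace(4, 'g')): offset=0, physical=[C,a,E,D,g], logical=[C,a,E,D,g]
After op 8 (rotate(-2)): offset=3, physical=[C,a,E,D,g], logical=[D,g,C,a,E]
After op 9 (swap(2, 3)): offset=3, physical=[a,C,E,D,g], logical=[D,g,a,C,E]

Answer: D,g,a,C,E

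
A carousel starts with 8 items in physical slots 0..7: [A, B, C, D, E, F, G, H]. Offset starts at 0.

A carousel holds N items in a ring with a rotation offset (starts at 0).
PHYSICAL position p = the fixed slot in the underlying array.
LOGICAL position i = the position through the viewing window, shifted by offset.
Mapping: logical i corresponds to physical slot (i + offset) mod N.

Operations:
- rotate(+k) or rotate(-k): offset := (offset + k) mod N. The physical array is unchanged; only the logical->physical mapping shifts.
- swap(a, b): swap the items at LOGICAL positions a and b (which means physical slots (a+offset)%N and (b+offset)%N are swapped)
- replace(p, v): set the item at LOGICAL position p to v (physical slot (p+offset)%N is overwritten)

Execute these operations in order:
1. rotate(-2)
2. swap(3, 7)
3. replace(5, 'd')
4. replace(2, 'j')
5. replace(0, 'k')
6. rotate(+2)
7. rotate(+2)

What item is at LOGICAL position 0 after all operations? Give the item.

After op 1 (rotate(-2)): offset=6, physical=[A,B,C,D,E,F,G,H], logical=[G,H,A,B,C,D,E,F]
After op 2 (swap(3, 7)): offset=6, physical=[A,F,C,D,E,B,G,H], logical=[G,H,A,F,C,D,E,B]
After op 3 (replace(5, 'd')): offset=6, physical=[A,F,C,d,E,B,G,H], logical=[G,H,A,F,C,d,E,B]
After op 4 (replace(2, 'j')): offset=6, physical=[j,F,C,d,E,B,G,H], logical=[G,H,j,F,C,d,E,B]
After op 5 (replace(0, 'k')): offset=6, physical=[j,F,C,d,E,B,k,H], logical=[k,H,j,F,C,d,E,B]
After op 6 (rotate(+2)): offset=0, physical=[j,F,C,d,E,B,k,H], logical=[j,F,C,d,E,B,k,H]
After op 7 (rotate(+2)): offset=2, physical=[j,F,C,d,E,B,k,H], logical=[C,d,E,B,k,H,j,F]

Answer: C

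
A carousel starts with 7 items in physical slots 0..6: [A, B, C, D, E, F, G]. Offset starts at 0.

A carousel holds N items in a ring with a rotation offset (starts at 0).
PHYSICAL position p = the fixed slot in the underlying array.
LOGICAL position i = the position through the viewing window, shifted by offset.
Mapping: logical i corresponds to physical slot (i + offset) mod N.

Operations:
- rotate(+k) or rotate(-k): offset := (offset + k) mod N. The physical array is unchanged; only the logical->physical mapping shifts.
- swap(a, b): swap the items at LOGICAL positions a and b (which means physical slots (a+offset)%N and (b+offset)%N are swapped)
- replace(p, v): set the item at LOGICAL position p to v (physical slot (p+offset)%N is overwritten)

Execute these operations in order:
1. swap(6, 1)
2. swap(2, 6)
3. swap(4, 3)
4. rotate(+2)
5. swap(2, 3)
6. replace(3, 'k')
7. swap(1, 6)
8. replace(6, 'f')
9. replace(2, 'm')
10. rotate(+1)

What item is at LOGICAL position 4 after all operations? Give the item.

Answer: A

Derivation:
After op 1 (swap(6, 1)): offset=0, physical=[A,G,C,D,E,F,B], logical=[A,G,C,D,E,F,B]
After op 2 (swap(2, 6)): offset=0, physical=[A,G,B,D,E,F,C], logical=[A,G,B,D,E,F,C]
After op 3 (swap(4, 3)): offset=0, physical=[A,G,B,E,D,F,C], logical=[A,G,B,E,D,F,C]
After op 4 (rotate(+2)): offset=2, physical=[A,G,B,E,D,F,C], logical=[B,E,D,F,C,A,G]
After op 5 (swap(2, 3)): offset=2, physical=[A,G,B,E,F,D,C], logical=[B,E,F,D,C,A,G]
After op 6 (replace(3, 'k')): offset=2, physical=[A,G,B,E,F,k,C], logical=[B,E,F,k,C,A,G]
After op 7 (swap(1, 6)): offset=2, physical=[A,E,B,G,F,k,C], logical=[B,G,F,k,C,A,E]
After op 8 (replace(6, 'f')): offset=2, physical=[A,f,B,G,F,k,C], logical=[B,G,F,k,C,A,f]
After op 9 (replace(2, 'm')): offset=2, physical=[A,f,B,G,m,k,C], logical=[B,G,m,k,C,A,f]
After op 10 (rotate(+1)): offset=3, physical=[A,f,B,G,m,k,C], logical=[G,m,k,C,A,f,B]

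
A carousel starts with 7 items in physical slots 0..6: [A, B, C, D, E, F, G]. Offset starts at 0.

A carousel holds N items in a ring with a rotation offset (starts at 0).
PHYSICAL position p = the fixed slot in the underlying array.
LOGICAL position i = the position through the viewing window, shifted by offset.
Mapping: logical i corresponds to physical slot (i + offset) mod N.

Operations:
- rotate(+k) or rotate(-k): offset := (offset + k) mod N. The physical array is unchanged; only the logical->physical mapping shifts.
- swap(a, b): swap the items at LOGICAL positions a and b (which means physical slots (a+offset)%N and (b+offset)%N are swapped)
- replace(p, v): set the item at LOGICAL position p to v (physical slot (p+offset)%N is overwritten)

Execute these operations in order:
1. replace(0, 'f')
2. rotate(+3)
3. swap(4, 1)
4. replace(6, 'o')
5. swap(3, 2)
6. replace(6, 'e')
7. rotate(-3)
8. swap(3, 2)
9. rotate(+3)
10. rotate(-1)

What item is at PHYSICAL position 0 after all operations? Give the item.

After op 1 (replace(0, 'f')): offset=0, physical=[f,B,C,D,E,F,G], logical=[f,B,C,D,E,F,G]
After op 2 (rotate(+3)): offset=3, physical=[f,B,C,D,E,F,G], logical=[D,E,F,G,f,B,C]
After op 3 (swap(4, 1)): offset=3, physical=[E,B,C,D,f,F,G], logical=[D,f,F,G,E,B,C]
After op 4 (replace(6, 'o')): offset=3, physical=[E,B,o,D,f,F,G], logical=[D,f,F,G,E,B,o]
After op 5 (swap(3, 2)): offset=3, physical=[E,B,o,D,f,G,F], logical=[D,f,G,F,E,B,o]
After op 6 (replace(6, 'e')): offset=3, physical=[E,B,e,D,f,G,F], logical=[D,f,G,F,E,B,e]
After op 7 (rotate(-3)): offset=0, physical=[E,B,e,D,f,G,F], logical=[E,B,e,D,f,G,F]
After op 8 (swap(3, 2)): offset=0, physical=[E,B,D,e,f,G,F], logical=[E,B,D,e,f,G,F]
After op 9 (rotate(+3)): offset=3, physical=[E,B,D,e,f,G,F], logical=[e,f,G,F,E,B,D]
After op 10 (rotate(-1)): offset=2, physical=[E,B,D,e,f,G,F], logical=[D,e,f,G,F,E,B]

Answer: E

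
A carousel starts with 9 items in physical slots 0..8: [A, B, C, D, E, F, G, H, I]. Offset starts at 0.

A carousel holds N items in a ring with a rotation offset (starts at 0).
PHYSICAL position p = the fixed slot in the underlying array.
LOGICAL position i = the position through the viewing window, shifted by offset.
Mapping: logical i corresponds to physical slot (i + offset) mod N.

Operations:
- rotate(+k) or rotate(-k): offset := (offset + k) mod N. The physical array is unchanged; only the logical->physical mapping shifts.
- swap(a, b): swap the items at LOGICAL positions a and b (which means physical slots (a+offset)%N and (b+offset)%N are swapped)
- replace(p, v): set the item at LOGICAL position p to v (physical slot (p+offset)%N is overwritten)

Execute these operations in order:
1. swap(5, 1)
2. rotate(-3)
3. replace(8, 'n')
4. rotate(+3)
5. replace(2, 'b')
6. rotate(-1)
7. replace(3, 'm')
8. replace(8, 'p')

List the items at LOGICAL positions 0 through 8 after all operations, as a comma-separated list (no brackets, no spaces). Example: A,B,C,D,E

Answer: I,A,F,m,D,E,n,G,p

Derivation:
After op 1 (swap(5, 1)): offset=0, physical=[A,F,C,D,E,B,G,H,I], logical=[A,F,C,D,E,B,G,H,I]
After op 2 (rotate(-3)): offset=6, physical=[A,F,C,D,E,B,G,H,I], logical=[G,H,I,A,F,C,D,E,B]
After op 3 (replace(8, 'n')): offset=6, physical=[A,F,C,D,E,n,G,H,I], logical=[G,H,I,A,F,C,D,E,n]
After op 4 (rotate(+3)): offset=0, physical=[A,F,C,D,E,n,G,H,I], logical=[A,F,C,D,E,n,G,H,I]
After op 5 (replace(2, 'b')): offset=0, physical=[A,F,b,D,E,n,G,H,I], logical=[A,F,b,D,E,n,G,H,I]
After op 6 (rotate(-1)): offset=8, physical=[A,F,b,D,E,n,G,H,I], logical=[I,A,F,b,D,E,n,G,H]
After op 7 (replace(3, 'm')): offset=8, physical=[A,F,m,D,E,n,G,H,I], logical=[I,A,F,m,D,E,n,G,H]
After op 8 (replace(8, 'p')): offset=8, physical=[A,F,m,D,E,n,G,p,I], logical=[I,A,F,m,D,E,n,G,p]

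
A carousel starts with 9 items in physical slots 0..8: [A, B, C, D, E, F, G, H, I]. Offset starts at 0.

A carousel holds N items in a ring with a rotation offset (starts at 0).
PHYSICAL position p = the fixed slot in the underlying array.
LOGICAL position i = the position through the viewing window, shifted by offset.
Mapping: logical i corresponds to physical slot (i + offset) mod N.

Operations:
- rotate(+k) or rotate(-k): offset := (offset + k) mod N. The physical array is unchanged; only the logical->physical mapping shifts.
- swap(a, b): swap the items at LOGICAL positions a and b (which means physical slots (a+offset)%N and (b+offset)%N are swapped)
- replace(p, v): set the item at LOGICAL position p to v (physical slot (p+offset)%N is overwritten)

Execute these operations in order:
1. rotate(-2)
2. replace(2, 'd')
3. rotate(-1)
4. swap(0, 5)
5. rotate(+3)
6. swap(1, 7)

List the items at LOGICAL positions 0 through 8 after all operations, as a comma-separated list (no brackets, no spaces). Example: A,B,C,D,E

After op 1 (rotate(-2)): offset=7, physical=[A,B,C,D,E,F,G,H,I], logical=[H,I,A,B,C,D,E,F,G]
After op 2 (replace(2, 'd')): offset=7, physical=[d,B,C,D,E,F,G,H,I], logical=[H,I,d,B,C,D,E,F,G]
After op 3 (rotate(-1)): offset=6, physical=[d,B,C,D,E,F,G,H,I], logical=[G,H,I,d,B,C,D,E,F]
After op 4 (swap(0, 5)): offset=6, physical=[d,B,G,D,E,F,C,H,I], logical=[C,H,I,d,B,G,D,E,F]
After op 5 (rotate(+3)): offset=0, physical=[d,B,G,D,E,F,C,H,I], logical=[d,B,G,D,E,F,C,H,I]
After op 6 (swap(1, 7)): offset=0, physical=[d,H,G,D,E,F,C,B,I], logical=[d,H,G,D,E,F,C,B,I]

Answer: d,H,G,D,E,F,C,B,I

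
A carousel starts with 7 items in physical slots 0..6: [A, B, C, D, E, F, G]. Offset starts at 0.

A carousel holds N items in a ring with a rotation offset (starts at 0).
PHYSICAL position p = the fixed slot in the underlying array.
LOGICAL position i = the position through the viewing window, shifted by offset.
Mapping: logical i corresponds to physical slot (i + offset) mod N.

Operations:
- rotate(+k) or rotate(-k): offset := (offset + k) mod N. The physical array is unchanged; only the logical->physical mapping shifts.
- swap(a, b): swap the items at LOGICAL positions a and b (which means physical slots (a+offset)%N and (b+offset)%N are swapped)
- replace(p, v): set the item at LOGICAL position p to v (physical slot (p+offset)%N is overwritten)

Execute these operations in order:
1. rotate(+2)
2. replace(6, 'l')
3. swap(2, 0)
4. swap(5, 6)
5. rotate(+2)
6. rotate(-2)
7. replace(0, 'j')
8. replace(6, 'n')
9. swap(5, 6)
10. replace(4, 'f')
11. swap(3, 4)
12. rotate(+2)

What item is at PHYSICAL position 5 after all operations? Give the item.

Answer: f

Derivation:
After op 1 (rotate(+2)): offset=2, physical=[A,B,C,D,E,F,G], logical=[C,D,E,F,G,A,B]
After op 2 (replace(6, 'l')): offset=2, physical=[A,l,C,D,E,F,G], logical=[C,D,E,F,G,A,l]
After op 3 (swap(2, 0)): offset=2, physical=[A,l,E,D,C,F,G], logical=[E,D,C,F,G,A,l]
After op 4 (swap(5, 6)): offset=2, physical=[l,A,E,D,C,F,G], logical=[E,D,C,F,G,l,A]
After op 5 (rotate(+2)): offset=4, physical=[l,A,E,D,C,F,G], logical=[C,F,G,l,A,E,D]
After op 6 (rotate(-2)): offset=2, physical=[l,A,E,D,C,F,G], logical=[E,D,C,F,G,l,A]
After op 7 (replace(0, 'j')): offset=2, physical=[l,A,j,D,C,F,G], logical=[j,D,C,F,G,l,A]
After op 8 (replace(6, 'n')): offset=2, physical=[l,n,j,D,C,F,G], logical=[j,D,C,F,G,l,n]
After op 9 (swap(5, 6)): offset=2, physical=[n,l,j,D,C,F,G], logical=[j,D,C,F,G,n,l]
After op 10 (replace(4, 'f')): offset=2, physical=[n,l,j,D,C,F,f], logical=[j,D,C,F,f,n,l]
After op 11 (swap(3, 4)): offset=2, physical=[n,l,j,D,C,f,F], logical=[j,D,C,f,F,n,l]
After op 12 (rotate(+2)): offset=4, physical=[n,l,j,D,C,f,F], logical=[C,f,F,n,l,j,D]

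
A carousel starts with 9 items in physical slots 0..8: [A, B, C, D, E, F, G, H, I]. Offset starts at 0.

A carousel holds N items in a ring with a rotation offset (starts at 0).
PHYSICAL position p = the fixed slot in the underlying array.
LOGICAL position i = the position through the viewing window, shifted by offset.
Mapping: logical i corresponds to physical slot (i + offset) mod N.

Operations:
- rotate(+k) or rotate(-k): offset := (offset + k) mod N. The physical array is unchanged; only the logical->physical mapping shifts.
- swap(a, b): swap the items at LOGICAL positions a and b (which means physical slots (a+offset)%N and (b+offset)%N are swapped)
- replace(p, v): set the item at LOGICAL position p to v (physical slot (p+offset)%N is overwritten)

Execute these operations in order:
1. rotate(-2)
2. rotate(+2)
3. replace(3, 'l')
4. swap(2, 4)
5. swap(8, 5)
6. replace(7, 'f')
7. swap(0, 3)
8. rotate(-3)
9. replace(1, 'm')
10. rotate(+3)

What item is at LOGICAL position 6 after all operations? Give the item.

Answer: G

Derivation:
After op 1 (rotate(-2)): offset=7, physical=[A,B,C,D,E,F,G,H,I], logical=[H,I,A,B,C,D,E,F,G]
After op 2 (rotate(+2)): offset=0, physical=[A,B,C,D,E,F,G,H,I], logical=[A,B,C,D,E,F,G,H,I]
After op 3 (replace(3, 'l')): offset=0, physical=[A,B,C,l,E,F,G,H,I], logical=[A,B,C,l,E,F,G,H,I]
After op 4 (swap(2, 4)): offset=0, physical=[A,B,E,l,C,F,G,H,I], logical=[A,B,E,l,C,F,G,H,I]
After op 5 (swap(8, 5)): offset=0, physical=[A,B,E,l,C,I,G,H,F], logical=[A,B,E,l,C,I,G,H,F]
After op 6 (replace(7, 'f')): offset=0, physical=[A,B,E,l,C,I,G,f,F], logical=[A,B,E,l,C,I,G,f,F]
After op 7 (swap(0, 3)): offset=0, physical=[l,B,E,A,C,I,G,f,F], logical=[l,B,E,A,C,I,G,f,F]
After op 8 (rotate(-3)): offset=6, physical=[l,B,E,A,C,I,G,f,F], logical=[G,f,F,l,B,E,A,C,I]
After op 9 (replace(1, 'm')): offset=6, physical=[l,B,E,A,C,I,G,m,F], logical=[G,m,F,l,B,E,A,C,I]
After op 10 (rotate(+3)): offset=0, physical=[l,B,E,A,C,I,G,m,F], logical=[l,B,E,A,C,I,G,m,F]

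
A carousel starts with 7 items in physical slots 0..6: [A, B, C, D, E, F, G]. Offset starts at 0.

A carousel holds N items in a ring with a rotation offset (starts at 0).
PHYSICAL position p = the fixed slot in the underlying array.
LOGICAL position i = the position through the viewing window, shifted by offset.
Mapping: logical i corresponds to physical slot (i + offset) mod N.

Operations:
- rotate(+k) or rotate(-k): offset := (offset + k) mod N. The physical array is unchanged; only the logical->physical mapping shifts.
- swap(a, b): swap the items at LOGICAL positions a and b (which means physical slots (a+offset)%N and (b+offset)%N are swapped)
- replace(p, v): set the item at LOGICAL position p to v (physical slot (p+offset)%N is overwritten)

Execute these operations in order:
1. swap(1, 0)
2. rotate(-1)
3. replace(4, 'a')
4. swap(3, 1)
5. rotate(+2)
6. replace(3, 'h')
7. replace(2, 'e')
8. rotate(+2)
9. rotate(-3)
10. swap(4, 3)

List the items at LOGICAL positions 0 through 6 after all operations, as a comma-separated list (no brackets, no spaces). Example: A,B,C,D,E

Answer: C,A,B,h,e,F,G

Derivation:
After op 1 (swap(1, 0)): offset=0, physical=[B,A,C,D,E,F,G], logical=[B,A,C,D,E,F,G]
After op 2 (rotate(-1)): offset=6, physical=[B,A,C,D,E,F,G], logical=[G,B,A,C,D,E,F]
After op 3 (replace(4, 'a')): offset=6, physical=[B,A,C,a,E,F,G], logical=[G,B,A,C,a,E,F]
After op 4 (swap(3, 1)): offset=6, physical=[C,A,B,a,E,F,G], logical=[G,C,A,B,a,E,F]
After op 5 (rotate(+2)): offset=1, physical=[C,A,B,a,E,F,G], logical=[A,B,a,E,F,G,C]
After op 6 (replace(3, 'h')): offset=1, physical=[C,A,B,a,h,F,G], logical=[A,B,a,h,F,G,C]
After op 7 (replace(2, 'e')): offset=1, physical=[C,A,B,e,h,F,G], logical=[A,B,e,h,F,G,C]
After op 8 (rotate(+2)): offset=3, physical=[C,A,B,e,h,F,G], logical=[e,h,F,G,C,A,B]
After op 9 (rotate(-3)): offset=0, physical=[C,A,B,e,h,F,G], logical=[C,A,B,e,h,F,G]
After op 10 (swap(4, 3)): offset=0, physical=[C,A,B,h,e,F,G], logical=[C,A,B,h,e,F,G]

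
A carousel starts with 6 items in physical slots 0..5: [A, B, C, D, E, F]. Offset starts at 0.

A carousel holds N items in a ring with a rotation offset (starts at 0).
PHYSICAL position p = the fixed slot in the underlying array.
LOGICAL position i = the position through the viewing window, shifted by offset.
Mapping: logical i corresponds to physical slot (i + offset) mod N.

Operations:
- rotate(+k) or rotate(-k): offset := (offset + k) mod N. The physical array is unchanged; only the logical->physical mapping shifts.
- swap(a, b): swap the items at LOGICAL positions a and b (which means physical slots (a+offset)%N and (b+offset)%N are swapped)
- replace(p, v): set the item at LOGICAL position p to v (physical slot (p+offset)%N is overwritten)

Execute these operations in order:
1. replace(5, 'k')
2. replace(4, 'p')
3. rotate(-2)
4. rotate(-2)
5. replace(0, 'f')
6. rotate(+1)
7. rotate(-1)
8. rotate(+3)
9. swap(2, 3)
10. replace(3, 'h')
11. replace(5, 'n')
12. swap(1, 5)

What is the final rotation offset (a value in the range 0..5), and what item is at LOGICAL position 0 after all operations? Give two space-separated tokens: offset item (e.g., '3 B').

Answer: 5 k

Derivation:
After op 1 (replace(5, 'k')): offset=0, physical=[A,B,C,D,E,k], logical=[A,B,C,D,E,k]
After op 2 (replace(4, 'p')): offset=0, physical=[A,B,C,D,p,k], logical=[A,B,C,D,p,k]
After op 3 (rotate(-2)): offset=4, physical=[A,B,C,D,p,k], logical=[p,k,A,B,C,D]
After op 4 (rotate(-2)): offset=2, physical=[A,B,C,D,p,k], logical=[C,D,p,k,A,B]
After op 5 (replace(0, 'f')): offset=2, physical=[A,B,f,D,p,k], logical=[f,D,p,k,A,B]
After op 6 (rotate(+1)): offset=3, physical=[A,B,f,D,p,k], logical=[D,p,k,A,B,f]
After op 7 (rotate(-1)): offset=2, physical=[A,B,f,D,p,k], logical=[f,D,p,k,A,B]
After op 8 (rotate(+3)): offset=5, physical=[A,B,f,D,p,k], logical=[k,A,B,f,D,p]
After op 9 (swap(2, 3)): offset=5, physical=[A,f,B,D,p,k], logical=[k,A,f,B,D,p]
After op 10 (replace(3, 'h')): offset=5, physical=[A,f,h,D,p,k], logical=[k,A,f,h,D,p]
After op 11 (replace(5, 'n')): offset=5, physical=[A,f,h,D,n,k], logical=[k,A,f,h,D,n]
After op 12 (swap(1, 5)): offset=5, physical=[n,f,h,D,A,k], logical=[k,n,f,h,D,A]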